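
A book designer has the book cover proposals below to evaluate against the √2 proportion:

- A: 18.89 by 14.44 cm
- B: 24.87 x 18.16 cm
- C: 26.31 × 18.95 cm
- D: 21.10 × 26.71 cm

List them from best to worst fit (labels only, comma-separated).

A: 18.89/14.44 ≈ 1.308 → |1.308 − 1.414| = 0.106
B: 24.87/18.16 ≈ 1.369 → |1.369 − 1.414| = 0.045
C: 26.31/18.95 ≈ 1.388 → |1.388 − 1.414| = 0.026
D: 26.71/21.10 ≈ 1.266 → |1.266 − 1.414| = 0.148

C, B, A, D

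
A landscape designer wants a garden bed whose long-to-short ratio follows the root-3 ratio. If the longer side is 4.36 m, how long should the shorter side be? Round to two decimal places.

root-3 ≈ 1.73205.
Shorter side = 4.36 ÷ 1.73205 ≈ 2.5172 → 2.52 m.

2.52 m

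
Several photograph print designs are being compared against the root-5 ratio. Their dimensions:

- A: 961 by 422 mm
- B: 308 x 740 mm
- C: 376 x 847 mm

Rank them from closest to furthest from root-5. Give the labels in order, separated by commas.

A: 961/422 ≈ 2.277 → |2.277 − 2.236| = 0.041
B: 740/308 ≈ 2.403 → |2.403 − 2.236| = 0.167
C: 847/376 ≈ 2.253 → |2.253 − 2.236| = 0.017

C, A, B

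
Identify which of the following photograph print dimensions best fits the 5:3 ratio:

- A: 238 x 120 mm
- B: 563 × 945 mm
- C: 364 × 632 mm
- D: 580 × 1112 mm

Target 5:3 ≈ 1.667.
A: 1.983 (Δ0.316)  B: 1.679 (Δ0.012)  C: 1.736 (Δ0.069)  D: 1.917 (Δ0.250)

B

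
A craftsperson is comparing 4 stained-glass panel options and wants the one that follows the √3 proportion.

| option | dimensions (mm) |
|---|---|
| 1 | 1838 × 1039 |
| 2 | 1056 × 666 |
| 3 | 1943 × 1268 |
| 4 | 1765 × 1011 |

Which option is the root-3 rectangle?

4

Ratios (long/short): 1 ≈ 1.769; 2 ≈ 1.586; 3 ≈ 1.532; 4 ≈ 1.746.
root-3 ≈ 1.732; option 4 is nearest (Δ 0.014).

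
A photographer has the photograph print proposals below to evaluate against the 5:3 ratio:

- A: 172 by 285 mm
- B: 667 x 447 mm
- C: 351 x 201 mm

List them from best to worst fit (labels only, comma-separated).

Ratios: A = 285 / 172 ≈ 1.657; B = 667 / 447 ≈ 1.492; C = 351 / 201 ≈ 1.746.
|Δ from 1.667|: A 0.010; B 0.175; C 0.079.

A, C, B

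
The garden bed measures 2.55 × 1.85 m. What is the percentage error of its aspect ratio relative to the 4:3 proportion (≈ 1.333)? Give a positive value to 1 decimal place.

3.4%

Ratio = 2.55 / 1.85 ≈ 1.3784.
Ideal 4:3 ≈ 1.3333. |1.3784 − 1.3333| / 1.3333 ≈ 3.38% → 3.4%.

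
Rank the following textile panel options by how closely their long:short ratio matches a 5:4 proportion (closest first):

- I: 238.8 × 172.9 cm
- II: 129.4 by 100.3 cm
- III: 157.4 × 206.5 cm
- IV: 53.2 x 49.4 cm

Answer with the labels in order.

Ratios: I = 238.8 / 172.9 ≈ 1.381; II = 129.4 / 100.3 ≈ 1.290; III = 206.5 / 157.4 ≈ 1.312; IV = 53.2 / 49.4 ≈ 1.077.
|Δ from 1.250|: I 0.131; II 0.040; III 0.062; IV 0.173.

II, III, I, IV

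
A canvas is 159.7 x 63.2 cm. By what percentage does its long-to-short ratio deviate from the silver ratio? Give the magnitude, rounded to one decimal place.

Ratio = 159.7 / 63.2 ≈ 2.5269.
Ideal silver ratio ≈ 2.4142. |2.5269 − 2.4142| / 2.4142 ≈ 4.67% → 4.7%.

4.7%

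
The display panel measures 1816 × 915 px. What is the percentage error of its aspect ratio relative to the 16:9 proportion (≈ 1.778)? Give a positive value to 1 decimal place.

11.6%

Ratio = 1816 / 915 ≈ 1.9847.
Ideal 16:9 ≈ 1.7778. |1.9847 − 1.7778| / 1.7778 ≈ 11.64% → 11.6%.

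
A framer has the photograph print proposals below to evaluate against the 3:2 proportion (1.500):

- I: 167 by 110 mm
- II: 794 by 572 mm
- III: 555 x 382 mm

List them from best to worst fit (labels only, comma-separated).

I, III, II

I: 167/110 ≈ 1.518 → |1.518 − 1.500| = 0.018
II: 794/572 ≈ 1.388 → |1.388 − 1.500| = 0.112
III: 555/382 ≈ 1.453 → |1.453 − 1.500| = 0.047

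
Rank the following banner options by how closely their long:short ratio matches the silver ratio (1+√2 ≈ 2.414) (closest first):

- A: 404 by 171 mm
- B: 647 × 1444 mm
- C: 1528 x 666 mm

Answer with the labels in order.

A: 404/171 ≈ 2.363 → |2.363 − 2.414| = 0.051
B: 1444/647 ≈ 2.232 → |2.232 − 2.414| = 0.182
C: 1528/666 ≈ 2.294 → |2.294 − 2.414| = 0.120

A, C, B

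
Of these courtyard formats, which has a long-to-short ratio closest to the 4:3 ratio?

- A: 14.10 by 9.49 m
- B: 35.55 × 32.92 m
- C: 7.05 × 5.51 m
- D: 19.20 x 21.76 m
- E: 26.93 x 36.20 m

Ratios (long/short): A ≈ 1.486; B ≈ 1.080; C ≈ 1.279; D ≈ 1.133; E ≈ 1.344.
4:3 ≈ 1.333; option E is nearest (Δ 0.011).

E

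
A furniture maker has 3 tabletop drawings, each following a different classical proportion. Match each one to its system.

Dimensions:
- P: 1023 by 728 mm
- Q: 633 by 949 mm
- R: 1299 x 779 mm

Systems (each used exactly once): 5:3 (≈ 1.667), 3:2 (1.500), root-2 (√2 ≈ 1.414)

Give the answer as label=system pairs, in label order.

P=root-2, Q=3:2, R=5:3

Ratios: P ≈ 1.405; Q ≈ 1.499; R ≈ 1.668.
Targets: 5:3 ≈ 1.667; 3:2 ≈ 1.500; root-2 ≈ 1.414.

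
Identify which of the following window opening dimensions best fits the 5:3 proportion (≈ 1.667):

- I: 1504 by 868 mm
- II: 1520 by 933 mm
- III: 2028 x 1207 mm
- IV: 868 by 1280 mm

III

Target 5:3 ≈ 1.667.
I: 1.733 (Δ0.066)  II: 1.629 (Δ0.038)  III: 1.680 (Δ0.013)  IV: 1.475 (Δ0.192)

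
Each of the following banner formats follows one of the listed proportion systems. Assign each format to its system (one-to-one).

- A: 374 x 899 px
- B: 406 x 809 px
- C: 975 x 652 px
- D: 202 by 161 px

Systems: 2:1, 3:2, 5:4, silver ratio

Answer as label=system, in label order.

A=silver ratio, B=2:1, C=3:2, D=5:4

Ratios: A ≈ 2.404; B ≈ 1.993; C ≈ 1.495; D ≈ 1.255.
Targets: 2:1 ≈ 2.000; 3:2 ≈ 1.500; 5:4 ≈ 1.250; silver ratio ≈ 2.414.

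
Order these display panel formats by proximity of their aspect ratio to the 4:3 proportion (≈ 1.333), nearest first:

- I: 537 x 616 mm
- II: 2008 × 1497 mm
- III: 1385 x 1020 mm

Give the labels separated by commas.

Ratios: I = 616 / 537 ≈ 1.147; II = 2008 / 1497 ≈ 1.341; III = 1385 / 1020 ≈ 1.358.
|Δ from 1.333|: I 0.186; II 0.008; III 0.025.

II, III, I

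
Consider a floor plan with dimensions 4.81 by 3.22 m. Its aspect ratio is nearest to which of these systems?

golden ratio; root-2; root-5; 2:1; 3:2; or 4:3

3:2

Ratio = 4.81 / 3.22 ≈ 1.494.
Distances: golden ratio 1.618 (Δ 0.124); root-2 1.414 (Δ 0.080); root-5 2.236 (Δ 0.742); 2:1 2.000 (Δ 0.506); 3:2 1.500 (Δ 0.006); 4:3 1.333 (Δ 0.161).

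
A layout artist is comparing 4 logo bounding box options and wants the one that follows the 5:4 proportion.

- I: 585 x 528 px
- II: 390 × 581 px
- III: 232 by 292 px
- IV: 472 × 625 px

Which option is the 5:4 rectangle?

Ratios (long/short): I ≈ 1.108; II ≈ 1.490; III ≈ 1.259; IV ≈ 1.324.
5:4 ≈ 1.250; option III is nearest (Δ 0.009).

III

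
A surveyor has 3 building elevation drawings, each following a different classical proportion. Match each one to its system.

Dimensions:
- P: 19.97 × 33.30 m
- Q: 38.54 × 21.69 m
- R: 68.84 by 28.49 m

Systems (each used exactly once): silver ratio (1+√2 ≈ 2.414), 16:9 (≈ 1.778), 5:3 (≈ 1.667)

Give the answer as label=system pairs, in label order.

P=5:3, Q=16:9, R=silver ratio

Ratios: P ≈ 1.668; Q ≈ 1.777; R ≈ 2.416.
Targets: silver ratio ≈ 2.414; 16:9 ≈ 1.778; 5:3 ≈ 1.667.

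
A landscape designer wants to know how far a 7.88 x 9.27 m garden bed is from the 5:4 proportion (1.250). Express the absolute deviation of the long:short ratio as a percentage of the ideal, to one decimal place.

5.9%

Ratio = 9.27 / 7.88 ≈ 1.1764.
Ideal 5:4 = 1.2500. |1.1764 − 1.2500| / 1.2500 ≈ 5.89% → 5.9%.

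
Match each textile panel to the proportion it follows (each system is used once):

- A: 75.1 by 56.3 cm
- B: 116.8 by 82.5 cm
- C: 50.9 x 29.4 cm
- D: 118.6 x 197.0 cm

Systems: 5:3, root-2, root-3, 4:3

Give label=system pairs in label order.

A=4:3, B=root-2, C=root-3, D=5:3

A = 75.1/56.3 ≈ 1.334 → 4:3 (1.333)
B = 116.8/82.5 ≈ 1.416 → root-2 (1.414)
C = 50.9/29.4 ≈ 1.731 → root-3 (1.732)
D = 197.0/118.6 ≈ 1.661 → 5:3 (1.667)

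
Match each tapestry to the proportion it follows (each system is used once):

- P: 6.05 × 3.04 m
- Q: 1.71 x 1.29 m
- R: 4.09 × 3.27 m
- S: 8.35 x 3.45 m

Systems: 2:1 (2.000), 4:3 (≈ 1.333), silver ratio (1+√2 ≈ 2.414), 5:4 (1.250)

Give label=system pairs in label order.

Ratios: P ≈ 1.990; Q ≈ 1.326; R ≈ 1.251; S ≈ 2.420.
Targets: 2:1 ≈ 2.000; 4:3 ≈ 1.333; silver ratio ≈ 2.414; 5:4 ≈ 1.250.

P=2:1, Q=4:3, R=5:4, S=silver ratio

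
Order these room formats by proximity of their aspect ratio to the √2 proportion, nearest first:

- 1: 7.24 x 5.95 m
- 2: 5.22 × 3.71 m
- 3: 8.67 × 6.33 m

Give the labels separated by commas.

1: 7.24/5.95 ≈ 1.217 → |1.217 − 1.414| = 0.197
2: 5.22/3.71 ≈ 1.407 → |1.407 − 1.414| = 0.007
3: 8.67/6.33 ≈ 1.370 → |1.370 − 1.414| = 0.044

2, 3, 1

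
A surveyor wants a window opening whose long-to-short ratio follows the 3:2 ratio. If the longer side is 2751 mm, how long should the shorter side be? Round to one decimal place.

3:2 = 1.50000.
Shorter side = 2751 ÷ 1.50000 ≈ 1834.000 → 1834.0 mm.

1834.0 mm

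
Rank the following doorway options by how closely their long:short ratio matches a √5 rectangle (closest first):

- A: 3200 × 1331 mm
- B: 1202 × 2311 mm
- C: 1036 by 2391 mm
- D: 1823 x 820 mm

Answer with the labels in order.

D, C, A, B

Ratios: A = 3200 / 1331 ≈ 2.404; B = 2311 / 1202 ≈ 1.923; C = 2391 / 1036 ≈ 2.308; D = 1823 / 820 ≈ 2.223.
|Δ from 2.236|: A 0.168; B 0.313; C 0.072; D 0.013.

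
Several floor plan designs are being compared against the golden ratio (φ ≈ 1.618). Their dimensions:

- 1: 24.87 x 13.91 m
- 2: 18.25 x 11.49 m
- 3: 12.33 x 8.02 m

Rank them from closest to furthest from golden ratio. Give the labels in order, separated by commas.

1: 24.87/13.91 ≈ 1.788 → |1.788 − 1.618| = 0.170
2: 18.25/11.49 ≈ 1.588 → |1.588 − 1.618| = 0.030
3: 12.33/8.02 ≈ 1.537 → |1.537 − 1.618| = 0.081

2, 3, 1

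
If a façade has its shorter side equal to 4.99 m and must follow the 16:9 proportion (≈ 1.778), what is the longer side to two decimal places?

8.87 m

16:9 ≈ 1.77778.
Longer side = 4.99 × 1.77778 ≈ 8.8711 → 8.87 m.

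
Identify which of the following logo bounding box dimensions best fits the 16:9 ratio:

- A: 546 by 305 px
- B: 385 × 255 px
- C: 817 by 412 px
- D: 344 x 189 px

Target 16:9 ≈ 1.778.
A: 1.790 (Δ0.012)  B: 1.510 (Δ0.268)  C: 1.983 (Δ0.205)  D: 1.820 (Δ0.042)

A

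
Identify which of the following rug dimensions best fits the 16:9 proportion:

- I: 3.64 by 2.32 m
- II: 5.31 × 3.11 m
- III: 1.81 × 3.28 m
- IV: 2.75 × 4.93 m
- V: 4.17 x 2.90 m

IV

Target 16:9 ≈ 1.778.
I: 1.569 (Δ0.209)  II: 1.707 (Δ0.071)  III: 1.812 (Δ0.034)  IV: 1.793 (Δ0.015)  V: 1.438 (Δ0.340)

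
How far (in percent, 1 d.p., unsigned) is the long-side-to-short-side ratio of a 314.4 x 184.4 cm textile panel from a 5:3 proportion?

Ratio = 314.4 / 184.4 ≈ 1.7050.
Ideal 5:3 ≈ 1.6667. |1.7050 − 1.6667| / 1.6667 ≈ 2.30% → 2.3%.

2.3%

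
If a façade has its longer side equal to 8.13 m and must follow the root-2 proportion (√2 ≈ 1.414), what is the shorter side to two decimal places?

5.75 m

root-2 ≈ 1.41421.
Shorter side = 8.13 ÷ 1.41421 ≈ 5.7488 → 5.75 m.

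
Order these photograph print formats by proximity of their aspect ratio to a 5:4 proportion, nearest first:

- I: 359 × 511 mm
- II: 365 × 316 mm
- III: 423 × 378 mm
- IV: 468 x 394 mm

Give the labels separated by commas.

I: 511/359 ≈ 1.423 → |1.423 − 1.250| = 0.173
II: 365/316 ≈ 1.155 → |1.155 − 1.250| = 0.095
III: 423/378 ≈ 1.119 → |1.119 − 1.250| = 0.131
IV: 468/394 ≈ 1.188 → |1.188 − 1.250| = 0.062

IV, II, III, I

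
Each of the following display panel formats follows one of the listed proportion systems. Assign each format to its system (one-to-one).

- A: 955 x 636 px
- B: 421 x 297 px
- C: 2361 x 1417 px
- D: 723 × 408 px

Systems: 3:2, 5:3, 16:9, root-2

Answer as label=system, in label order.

Ratios: A ≈ 1.502; B ≈ 1.418; C ≈ 1.666; D ≈ 1.772.
Targets: 3:2 ≈ 1.500; 5:3 ≈ 1.667; 16:9 ≈ 1.778; root-2 ≈ 1.414.

A=3:2, B=root-2, C=5:3, D=16:9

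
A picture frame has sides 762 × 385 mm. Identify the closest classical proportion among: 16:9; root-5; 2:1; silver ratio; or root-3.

Ratio = 762 / 385 ≈ 1.979.
Distances: 16:9 1.778 (Δ 0.201); root-5 2.236 (Δ 0.257); 2:1 2.000 (Δ 0.021); silver ratio 2.414 (Δ 0.435); root-3 1.732 (Δ 0.247).

2:1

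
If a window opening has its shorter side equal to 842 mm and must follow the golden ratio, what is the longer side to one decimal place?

1362.4 mm

golden ratio ≈ 1.61803.
Longer side = 842 × 1.61803 ≈ 1362.381 → 1362.4 mm.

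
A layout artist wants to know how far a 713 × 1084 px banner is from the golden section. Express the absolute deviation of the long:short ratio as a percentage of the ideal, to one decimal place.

6.0%

Ratio = 1084 / 713 ≈ 1.5203.
Ideal golden ratio ≈ 1.6180. |1.5203 − 1.6180| / 1.6180 ≈ 6.04% → 6.0%.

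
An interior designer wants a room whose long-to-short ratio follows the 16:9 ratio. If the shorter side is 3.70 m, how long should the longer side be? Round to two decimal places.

6.58 m

16:9 ≈ 1.77778.
Longer side = 3.70 × 1.77778 ≈ 6.5778 → 6.58 m.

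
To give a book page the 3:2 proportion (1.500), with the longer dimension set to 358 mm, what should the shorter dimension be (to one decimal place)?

238.7 mm

3:2 = 1.50000.
Shorter side = 358 ÷ 1.50000 ≈ 238.667 → 238.7 mm.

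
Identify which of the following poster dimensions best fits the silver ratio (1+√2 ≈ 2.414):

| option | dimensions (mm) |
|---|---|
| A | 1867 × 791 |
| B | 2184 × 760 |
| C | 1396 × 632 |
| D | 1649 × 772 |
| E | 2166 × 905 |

E

Ratios (long/short): A ≈ 2.360; B ≈ 2.874; C ≈ 2.209; D ≈ 2.136; E ≈ 2.393.
silver ratio ≈ 2.414; option E is nearest (Δ 0.021).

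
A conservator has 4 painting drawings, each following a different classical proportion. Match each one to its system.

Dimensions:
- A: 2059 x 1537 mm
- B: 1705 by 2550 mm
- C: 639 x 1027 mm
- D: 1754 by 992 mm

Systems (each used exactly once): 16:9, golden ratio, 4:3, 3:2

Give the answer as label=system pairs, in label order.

A=4:3, B=3:2, C=golden ratio, D=16:9

Ratios: A ≈ 1.340; B ≈ 1.496; C ≈ 1.607; D ≈ 1.768.
Targets: 16:9 ≈ 1.778; golden ratio ≈ 1.618; 4:3 ≈ 1.333; 3:2 ≈ 1.500.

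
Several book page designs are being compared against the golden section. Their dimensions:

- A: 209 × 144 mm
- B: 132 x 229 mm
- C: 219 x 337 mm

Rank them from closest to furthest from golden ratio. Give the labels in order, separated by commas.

C, B, A

Ratios: A = 209 / 144 ≈ 1.451; B = 229 / 132 ≈ 1.735; C = 337 / 219 ≈ 1.539.
|Δ from 1.618|: A 0.167; B 0.117; C 0.079.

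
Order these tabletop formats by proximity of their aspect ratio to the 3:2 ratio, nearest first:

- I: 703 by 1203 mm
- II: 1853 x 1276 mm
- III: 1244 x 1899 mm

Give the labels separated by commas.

III, II, I

Ratios: I = 1203 / 703 ≈ 1.711; II = 1853 / 1276 ≈ 1.452; III = 1899 / 1244 ≈ 1.527.
|Δ from 1.500|: I 0.211; II 0.048; III 0.027.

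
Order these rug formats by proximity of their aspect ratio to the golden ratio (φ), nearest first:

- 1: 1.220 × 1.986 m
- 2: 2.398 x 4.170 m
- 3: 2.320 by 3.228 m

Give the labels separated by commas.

1, 2, 3

1: 1.986/1.220 ≈ 1.628 → |1.628 − 1.618| = 0.010
2: 4.170/2.398 ≈ 1.739 → |1.739 − 1.618| = 0.121
3: 3.228/2.320 ≈ 1.391 → |1.391 − 1.618| = 0.227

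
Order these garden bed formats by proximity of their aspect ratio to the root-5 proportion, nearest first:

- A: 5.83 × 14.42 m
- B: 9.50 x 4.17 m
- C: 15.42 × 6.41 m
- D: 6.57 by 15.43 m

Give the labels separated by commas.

B, D, C, A

Ratios: A = 14.42 / 5.83 ≈ 2.473; B = 9.50 / 4.17 ≈ 2.278; C = 15.42 / 6.41 ≈ 2.406; D = 15.43 / 6.57 ≈ 2.349.
|Δ from 2.236|: A 0.237; B 0.042; C 0.170; D 0.113.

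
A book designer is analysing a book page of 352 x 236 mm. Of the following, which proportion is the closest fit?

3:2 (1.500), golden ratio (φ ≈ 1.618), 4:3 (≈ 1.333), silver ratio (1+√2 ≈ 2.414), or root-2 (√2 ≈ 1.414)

Ratio = 352 / 236 ≈ 1.492.
Distances: 3:2 1.500 (Δ 0.008); golden ratio 1.618 (Δ 0.126); 4:3 1.333 (Δ 0.159); silver ratio 2.414 (Δ 0.922); root-2 1.414 (Δ 0.078).

3:2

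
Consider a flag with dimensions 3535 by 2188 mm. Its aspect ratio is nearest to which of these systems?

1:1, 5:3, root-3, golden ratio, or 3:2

golden ratio

Ratio = 3535 / 2188 ≈ 1.616.
Distances: 1:1 1.000 (Δ 0.616); 5:3 1.667 (Δ 0.051); root-3 1.732 (Δ 0.116); golden ratio 1.618 (Δ 0.002); 3:2 1.500 (Δ 0.116).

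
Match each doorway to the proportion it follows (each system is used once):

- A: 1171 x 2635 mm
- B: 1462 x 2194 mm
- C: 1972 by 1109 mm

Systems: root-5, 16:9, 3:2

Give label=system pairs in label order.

A=root-5, B=3:2, C=16:9

Ratios: A ≈ 2.250; B ≈ 1.501; C ≈ 1.778.
Targets: root-5 ≈ 2.236; 16:9 ≈ 1.778; 3:2 ≈ 1.500.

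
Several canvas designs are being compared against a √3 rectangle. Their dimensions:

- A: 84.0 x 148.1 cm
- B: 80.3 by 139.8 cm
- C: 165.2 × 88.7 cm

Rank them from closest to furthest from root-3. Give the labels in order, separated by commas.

Ratios: A = 148.1 / 84.0 ≈ 1.763; B = 139.8 / 80.3 ≈ 1.741; C = 165.2 / 88.7 ≈ 1.862.
|Δ from 1.732|: A 0.031; B 0.009; C 0.130.

B, A, C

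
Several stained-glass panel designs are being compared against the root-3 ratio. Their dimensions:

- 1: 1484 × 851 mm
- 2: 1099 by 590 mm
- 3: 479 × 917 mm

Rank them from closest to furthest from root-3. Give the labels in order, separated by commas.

Ratios: 1 = 1484 / 851 ≈ 1.744; 2 = 1099 / 590 ≈ 1.863; 3 = 917 / 479 ≈ 1.914.
|Δ from 1.732|: 1 0.012; 2 0.131; 3 0.182.

1, 2, 3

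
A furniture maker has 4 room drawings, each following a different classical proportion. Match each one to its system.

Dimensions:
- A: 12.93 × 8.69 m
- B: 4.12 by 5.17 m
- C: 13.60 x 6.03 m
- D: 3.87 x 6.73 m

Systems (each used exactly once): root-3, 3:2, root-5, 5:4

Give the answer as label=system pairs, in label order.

A=3:2, B=5:4, C=root-5, D=root-3

Ratios: A ≈ 1.488; B ≈ 1.255; C ≈ 2.255; D ≈ 1.739.
Targets: root-3 ≈ 1.732; 3:2 ≈ 1.500; root-5 ≈ 2.236; 5:4 ≈ 1.250.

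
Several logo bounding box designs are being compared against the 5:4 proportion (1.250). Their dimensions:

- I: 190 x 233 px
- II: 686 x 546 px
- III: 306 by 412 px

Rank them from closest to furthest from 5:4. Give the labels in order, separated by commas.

Ratios: I = 233 / 190 ≈ 1.226; II = 686 / 546 ≈ 1.256; III = 412 / 306 ≈ 1.346.
|Δ from 1.250|: I 0.024; II 0.006; III 0.096.

II, I, III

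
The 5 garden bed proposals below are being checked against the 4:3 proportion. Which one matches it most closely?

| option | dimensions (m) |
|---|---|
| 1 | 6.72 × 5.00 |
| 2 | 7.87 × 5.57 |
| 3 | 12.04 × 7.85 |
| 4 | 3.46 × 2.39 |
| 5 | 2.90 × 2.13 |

Target 4:3 ≈ 1.333.
1: 1.344 (Δ0.011)  2: 1.413 (Δ0.080)  3: 1.534 (Δ0.201)  4: 1.448 (Δ0.115)  5: 1.362 (Δ0.029)

1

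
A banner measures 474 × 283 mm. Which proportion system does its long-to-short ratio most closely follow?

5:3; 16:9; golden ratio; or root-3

5:3

Ratio = 474 / 283 ≈ 1.675.
Distances: 5:3 1.667 (Δ 0.008); 16:9 1.778 (Δ 0.103); golden ratio 1.618 (Δ 0.057); root-3 1.732 (Δ 0.057).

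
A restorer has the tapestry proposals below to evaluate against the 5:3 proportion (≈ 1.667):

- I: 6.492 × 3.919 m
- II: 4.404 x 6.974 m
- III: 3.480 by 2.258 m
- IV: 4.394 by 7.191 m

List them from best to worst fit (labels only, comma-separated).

I, IV, II, III

I: 6.492/3.919 ≈ 1.657 → |1.657 − 1.667| = 0.010
II: 6.974/4.404 ≈ 1.584 → |1.584 − 1.667| = 0.083
III: 3.480/2.258 ≈ 1.541 → |1.541 − 1.667| = 0.126
IV: 7.191/4.394 ≈ 1.637 → |1.637 − 1.667| = 0.030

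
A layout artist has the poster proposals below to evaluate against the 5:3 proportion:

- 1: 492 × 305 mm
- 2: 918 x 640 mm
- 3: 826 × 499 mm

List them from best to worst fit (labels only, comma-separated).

3, 1, 2

1: 492/305 ≈ 1.613 → |1.613 − 1.667| = 0.054
2: 918/640 ≈ 1.434 → |1.434 − 1.667| = 0.233
3: 826/499 ≈ 1.655 → |1.655 − 1.667| = 0.012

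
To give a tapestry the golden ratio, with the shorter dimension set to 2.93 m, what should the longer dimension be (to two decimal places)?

4.74 m

golden ratio ≈ 1.61803.
Longer side = 2.93 × 1.61803 ≈ 4.7408 → 4.74 m.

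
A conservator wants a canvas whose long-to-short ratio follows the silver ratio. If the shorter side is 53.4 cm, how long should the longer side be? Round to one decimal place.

silver ratio ≈ 2.41421.
Longer side = 53.4 × 2.41421 ≈ 128.919 → 128.9 cm.

128.9 cm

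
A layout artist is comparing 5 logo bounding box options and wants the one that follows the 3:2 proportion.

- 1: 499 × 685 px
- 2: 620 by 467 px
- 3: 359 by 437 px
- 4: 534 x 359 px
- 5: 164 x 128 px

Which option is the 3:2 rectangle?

4

Target 3:2 ≈ 1.500.
1: 1.373 (Δ0.127)  2: 1.328 (Δ0.172)  3: 1.217 (Δ0.283)  4: 1.487 (Δ0.013)  5: 1.281 (Δ0.219)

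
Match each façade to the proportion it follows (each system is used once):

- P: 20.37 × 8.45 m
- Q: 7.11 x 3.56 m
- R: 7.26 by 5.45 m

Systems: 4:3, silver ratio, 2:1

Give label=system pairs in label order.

Ratios: P ≈ 2.411; Q ≈ 1.997; R ≈ 1.332.
Targets: 4:3 ≈ 1.333; silver ratio ≈ 2.414; 2:1 ≈ 2.000.

P=silver ratio, Q=2:1, R=4:3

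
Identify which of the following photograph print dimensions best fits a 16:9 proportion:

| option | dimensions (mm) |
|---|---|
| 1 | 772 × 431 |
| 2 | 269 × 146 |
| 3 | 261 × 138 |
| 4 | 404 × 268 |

Target 16:9 ≈ 1.778.
1: 1.791 (Δ0.013)  2: 1.842 (Δ0.064)  3: 1.891 (Δ0.113)  4: 1.507 (Δ0.271)

1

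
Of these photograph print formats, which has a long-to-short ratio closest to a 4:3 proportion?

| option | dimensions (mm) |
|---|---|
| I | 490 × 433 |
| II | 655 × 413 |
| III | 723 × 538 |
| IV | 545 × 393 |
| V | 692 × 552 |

Target 4:3 ≈ 1.333.
I: 1.132 (Δ0.201)  II: 1.586 (Δ0.253)  III: 1.344 (Δ0.011)  IV: 1.387 (Δ0.054)  V: 1.254 (Δ0.079)

III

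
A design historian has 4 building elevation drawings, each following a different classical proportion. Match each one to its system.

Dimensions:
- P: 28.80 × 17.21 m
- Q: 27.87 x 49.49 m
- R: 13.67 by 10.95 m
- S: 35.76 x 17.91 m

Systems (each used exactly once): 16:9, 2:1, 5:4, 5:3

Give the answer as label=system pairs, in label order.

P = 28.80/17.21 ≈ 1.673 → 5:3 (1.667)
Q = 49.49/27.87 ≈ 1.776 → 16:9 (1.778)
R = 13.67/10.95 ≈ 1.248 → 5:4 (1.250)
S = 35.76/17.91 ≈ 1.997 → 2:1 (2.000)

P=5:3, Q=16:9, R=5:4, S=2:1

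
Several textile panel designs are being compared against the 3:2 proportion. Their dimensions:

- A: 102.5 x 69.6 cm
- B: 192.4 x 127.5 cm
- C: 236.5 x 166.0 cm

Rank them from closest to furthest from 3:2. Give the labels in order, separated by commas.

B, A, C

Ratios: A = 102.5 / 69.6 ≈ 1.473; B = 192.4 / 127.5 ≈ 1.509; C = 236.5 / 166.0 ≈ 1.425.
|Δ from 1.500|: A 0.027; B 0.009; C 0.075.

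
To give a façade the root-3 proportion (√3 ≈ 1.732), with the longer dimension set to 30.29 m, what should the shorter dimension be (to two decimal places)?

root-3 ≈ 1.73205.
Shorter side = 30.29 ÷ 1.73205 ≈ 17.4879 → 17.49 m.

17.49 m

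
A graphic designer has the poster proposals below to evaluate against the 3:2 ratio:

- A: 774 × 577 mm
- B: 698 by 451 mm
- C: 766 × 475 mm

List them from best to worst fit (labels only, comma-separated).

B, C, A

Ratios: A = 774 / 577 ≈ 1.341; B = 698 / 451 ≈ 1.548; C = 766 / 475 ≈ 1.613.
|Δ from 1.500|: A 0.159; B 0.048; C 0.113.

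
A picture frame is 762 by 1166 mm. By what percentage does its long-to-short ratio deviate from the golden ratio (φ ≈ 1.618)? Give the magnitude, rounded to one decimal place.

5.4%

Ratio = 1166 / 762 ≈ 1.5302.
Ideal golden ratio ≈ 1.6180. |1.5302 − 1.6180| / 1.6180 ≈ 5.43% → 5.4%.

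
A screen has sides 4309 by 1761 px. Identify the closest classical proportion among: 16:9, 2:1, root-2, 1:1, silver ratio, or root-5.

silver ratio

Ratio = 4309 / 1761 ≈ 2.447.
Distances: 16:9 1.778 (Δ 0.669); 2:1 2.000 (Δ 0.447); root-2 1.414 (Δ 1.033); 1:1 1.000 (Δ 1.447); silver ratio 2.414 (Δ 0.033); root-5 2.236 (Δ 0.211).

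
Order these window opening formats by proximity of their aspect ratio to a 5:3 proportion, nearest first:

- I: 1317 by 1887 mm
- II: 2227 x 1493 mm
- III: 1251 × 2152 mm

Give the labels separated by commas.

III, II, I

Ratios: I = 1887 / 1317 ≈ 1.433; II = 2227 / 1493 ≈ 1.492; III = 2152 / 1251 ≈ 1.720.
|Δ from 1.667|: I 0.234; II 0.175; III 0.053.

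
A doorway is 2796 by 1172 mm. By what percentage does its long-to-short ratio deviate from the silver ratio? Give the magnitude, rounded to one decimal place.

1.2%

Ratio = 2796 / 1172 ≈ 2.3857.
Ideal silver ratio ≈ 2.4142. |2.3857 − 2.4142| / 2.4142 ≈ 1.18% → 1.2%.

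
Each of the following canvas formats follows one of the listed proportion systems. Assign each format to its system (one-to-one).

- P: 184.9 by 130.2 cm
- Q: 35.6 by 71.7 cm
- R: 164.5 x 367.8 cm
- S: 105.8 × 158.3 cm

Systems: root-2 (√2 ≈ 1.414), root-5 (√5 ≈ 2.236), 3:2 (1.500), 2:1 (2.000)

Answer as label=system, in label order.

P=root-2, Q=2:1, R=root-5, S=3:2

P = 184.9/130.2 ≈ 1.420 → root-2 (1.414)
Q = 71.7/35.6 ≈ 2.014 → 2:1 (2.000)
R = 367.8/164.5 ≈ 2.236 → root-5 (2.236)
S = 158.3/105.8 ≈ 1.496 → 3:2 (1.500)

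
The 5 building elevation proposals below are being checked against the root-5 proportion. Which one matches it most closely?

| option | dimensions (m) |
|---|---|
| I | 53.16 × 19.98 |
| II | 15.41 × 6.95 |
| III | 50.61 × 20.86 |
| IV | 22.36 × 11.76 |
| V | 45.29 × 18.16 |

II

Target root-5 ≈ 2.236.
I: 2.661 (Δ0.425)  II: 2.217 (Δ0.019)  III: 2.426 (Δ0.190)  IV: 1.901 (Δ0.335)  V: 2.494 (Δ0.258)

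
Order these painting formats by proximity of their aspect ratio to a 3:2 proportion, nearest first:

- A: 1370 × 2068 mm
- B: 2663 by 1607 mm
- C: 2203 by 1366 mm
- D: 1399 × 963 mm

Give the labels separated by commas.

A, D, C, B

Ratios: A = 2068 / 1370 ≈ 1.509; B = 2663 / 1607 ≈ 1.657; C = 2203 / 1366 ≈ 1.613; D = 1399 / 963 ≈ 1.453.
|Δ from 1.500|: A 0.009; B 0.157; C 0.113; D 0.047.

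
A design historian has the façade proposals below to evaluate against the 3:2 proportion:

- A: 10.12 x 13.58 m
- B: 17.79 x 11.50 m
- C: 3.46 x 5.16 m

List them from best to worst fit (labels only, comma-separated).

Ratios: A = 13.58 / 10.12 ≈ 1.342; B = 17.79 / 11.50 ≈ 1.547; C = 5.16 / 3.46 ≈ 1.491.
|Δ from 1.500|: A 0.158; B 0.047; C 0.009.

C, B, A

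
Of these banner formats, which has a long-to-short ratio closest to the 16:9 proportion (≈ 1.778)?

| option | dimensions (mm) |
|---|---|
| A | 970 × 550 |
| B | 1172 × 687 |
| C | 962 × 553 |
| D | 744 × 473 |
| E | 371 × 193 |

Ratios (long/short): A ≈ 1.764; B ≈ 1.706; C ≈ 1.740; D ≈ 1.573; E ≈ 1.922.
16:9 ≈ 1.778; option A is nearest (Δ 0.014).

A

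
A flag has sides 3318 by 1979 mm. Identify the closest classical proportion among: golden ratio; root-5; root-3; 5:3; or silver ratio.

5:3

3318/1979 ≈ 1.677. Nearest candidates are 5:3 (1.667, off by 0.010) and root-3 (1.732, off by 0.055).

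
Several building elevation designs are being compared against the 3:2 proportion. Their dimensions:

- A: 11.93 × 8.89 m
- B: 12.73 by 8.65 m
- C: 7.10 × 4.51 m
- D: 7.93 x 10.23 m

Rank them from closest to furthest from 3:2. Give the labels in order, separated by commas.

B, C, A, D

A: 11.93/8.89 ≈ 1.342 → |1.342 − 1.500| = 0.158
B: 12.73/8.65 ≈ 1.472 → |1.472 − 1.500| = 0.028
C: 7.10/4.51 ≈ 1.574 → |1.574 − 1.500| = 0.074
D: 10.23/7.93 ≈ 1.290 → |1.290 − 1.500| = 0.210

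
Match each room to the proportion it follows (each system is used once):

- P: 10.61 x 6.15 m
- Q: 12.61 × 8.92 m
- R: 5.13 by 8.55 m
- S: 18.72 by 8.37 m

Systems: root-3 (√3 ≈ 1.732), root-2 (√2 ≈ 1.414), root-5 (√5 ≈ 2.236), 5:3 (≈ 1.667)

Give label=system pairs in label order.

P=root-3, Q=root-2, R=5:3, S=root-5

P = 10.61/6.15 ≈ 1.725 → root-3 (1.732)
Q = 12.61/8.92 ≈ 1.414 → root-2 (1.414)
R = 8.55/5.13 ≈ 1.667 → 5:3 (1.667)
S = 18.72/8.37 ≈ 2.237 → root-5 (2.236)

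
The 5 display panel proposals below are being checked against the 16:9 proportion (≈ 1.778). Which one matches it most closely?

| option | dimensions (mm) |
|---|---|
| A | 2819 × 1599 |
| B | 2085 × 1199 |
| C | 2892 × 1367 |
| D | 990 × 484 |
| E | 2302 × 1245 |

A

Ratios (long/short): A ≈ 1.763; B ≈ 1.739; C ≈ 2.116; D ≈ 2.045; E ≈ 1.849.
16:9 ≈ 1.778; option A is nearest (Δ 0.015).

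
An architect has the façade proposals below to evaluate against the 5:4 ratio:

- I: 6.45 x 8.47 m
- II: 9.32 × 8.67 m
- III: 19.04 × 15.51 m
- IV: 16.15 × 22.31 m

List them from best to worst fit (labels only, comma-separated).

III, I, IV, II

Ratios: I = 8.47 / 6.45 ≈ 1.313; II = 9.32 / 8.67 ≈ 1.075; III = 19.04 / 15.51 ≈ 1.228; IV = 22.31 / 16.15 ≈ 1.381.
|Δ from 1.250|: I 0.063; II 0.175; III 0.022; IV 0.131.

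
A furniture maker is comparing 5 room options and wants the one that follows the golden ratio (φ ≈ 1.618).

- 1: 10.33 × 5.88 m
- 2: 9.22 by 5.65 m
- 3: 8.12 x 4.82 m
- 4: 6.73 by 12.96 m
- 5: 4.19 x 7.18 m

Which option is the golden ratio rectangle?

2

Target golden ratio ≈ 1.618.
1: 1.757 (Δ0.139)  2: 1.632 (Δ0.014)  3: 1.685 (Δ0.067)  4: 1.926 (Δ0.308)  5: 1.714 (Δ0.096)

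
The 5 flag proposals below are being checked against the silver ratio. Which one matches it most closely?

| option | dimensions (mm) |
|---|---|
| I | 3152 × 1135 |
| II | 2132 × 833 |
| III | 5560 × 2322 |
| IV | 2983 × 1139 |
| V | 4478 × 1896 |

Ratios (long/short): I ≈ 2.777; II ≈ 2.559; III ≈ 2.394; IV ≈ 2.619; V ≈ 2.362.
silver ratio ≈ 2.414; option III is nearest (Δ 0.020).

III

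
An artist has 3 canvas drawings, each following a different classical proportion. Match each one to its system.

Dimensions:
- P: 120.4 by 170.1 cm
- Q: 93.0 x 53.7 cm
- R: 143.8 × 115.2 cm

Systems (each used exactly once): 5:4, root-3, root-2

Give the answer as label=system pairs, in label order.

P=root-2, Q=root-3, R=5:4

P = 170.1/120.4 ≈ 1.413 → root-2 (1.414)
Q = 93.0/53.7 ≈ 1.732 → root-3 (1.732)
R = 143.8/115.2 ≈ 1.248 → 5:4 (1.250)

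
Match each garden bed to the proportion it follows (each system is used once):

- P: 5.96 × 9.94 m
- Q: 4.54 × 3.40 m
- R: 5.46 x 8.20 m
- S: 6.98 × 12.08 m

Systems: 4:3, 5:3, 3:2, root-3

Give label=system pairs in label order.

P=5:3, Q=4:3, R=3:2, S=root-3

Ratios: P ≈ 1.668; Q ≈ 1.335; R ≈ 1.502; S ≈ 1.731.
Targets: 4:3 ≈ 1.333; 5:3 ≈ 1.667; 3:2 ≈ 1.500; root-3 ≈ 1.732.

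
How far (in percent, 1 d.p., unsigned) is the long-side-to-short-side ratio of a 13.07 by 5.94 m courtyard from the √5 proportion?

Ratio = 13.07 / 5.94 ≈ 2.2003.
Ideal root-5 ≈ 2.2361. |2.2003 − 2.2361| / 2.2361 ≈ 1.60% → 1.6%.

1.6%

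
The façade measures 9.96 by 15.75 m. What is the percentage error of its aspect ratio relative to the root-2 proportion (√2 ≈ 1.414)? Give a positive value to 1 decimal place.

11.8%

Ratio = 15.75 / 9.96 ≈ 1.5813.
Ideal root-2 ≈ 1.4142. |1.5813 − 1.4142| / 1.4142 ≈ 11.82% → 11.8%.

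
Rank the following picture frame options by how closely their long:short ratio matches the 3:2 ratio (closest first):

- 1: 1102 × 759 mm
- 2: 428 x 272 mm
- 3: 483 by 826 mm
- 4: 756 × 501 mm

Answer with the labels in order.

Ratios: 1 = 1102 / 759 ≈ 1.452; 2 = 428 / 272 ≈ 1.574; 3 = 826 / 483 ≈ 1.710; 4 = 756 / 501 ≈ 1.509.
|Δ from 1.500|: 1 0.048; 2 0.074; 3 0.210; 4 0.009.

4, 1, 2, 3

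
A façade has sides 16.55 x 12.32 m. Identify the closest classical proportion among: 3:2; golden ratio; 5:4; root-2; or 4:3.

Ratio = 16.55 / 12.32 ≈ 1.343.
Distances: 3:2 1.500 (Δ 0.157); golden ratio 1.618 (Δ 0.275); 5:4 1.250 (Δ 0.093); root-2 1.414 (Δ 0.071); 4:3 1.333 (Δ 0.010).

4:3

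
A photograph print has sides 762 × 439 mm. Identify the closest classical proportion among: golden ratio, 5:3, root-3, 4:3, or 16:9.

Ratio = 762 / 439 ≈ 1.736.
Distances: golden ratio 1.618 (Δ 0.118); 5:3 1.667 (Δ 0.069); root-3 1.732 (Δ 0.004); 4:3 1.333 (Δ 0.403); 16:9 1.778 (Δ 0.042).

root-3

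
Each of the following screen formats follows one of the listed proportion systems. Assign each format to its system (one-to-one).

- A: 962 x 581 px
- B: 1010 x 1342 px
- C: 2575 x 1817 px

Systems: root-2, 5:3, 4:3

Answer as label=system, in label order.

A = 962/581 ≈ 1.656 → 5:3 (1.667)
B = 1342/1010 ≈ 1.329 → 4:3 (1.333)
C = 2575/1817 ≈ 1.417 → root-2 (1.414)

A=5:3, B=4:3, C=root-2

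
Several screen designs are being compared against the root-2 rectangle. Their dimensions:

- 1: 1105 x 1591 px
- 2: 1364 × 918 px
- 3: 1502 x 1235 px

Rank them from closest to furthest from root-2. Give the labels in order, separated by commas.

1, 2, 3

1: 1591/1105 ≈ 1.440 → |1.440 − 1.414| = 0.026
2: 1364/918 ≈ 1.486 → |1.486 − 1.414| = 0.072
3: 1502/1235 ≈ 1.216 → |1.216 − 1.414| = 0.198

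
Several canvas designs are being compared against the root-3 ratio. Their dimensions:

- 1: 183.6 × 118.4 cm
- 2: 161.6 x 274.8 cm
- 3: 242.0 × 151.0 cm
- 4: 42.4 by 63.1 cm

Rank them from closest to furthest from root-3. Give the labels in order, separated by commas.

2, 3, 1, 4

1: 183.6/118.4 ≈ 1.551 → |1.551 − 1.732| = 0.181
2: 274.8/161.6 ≈ 1.700 → |1.700 − 1.732| = 0.032
3: 242.0/151.0 ≈ 1.603 → |1.603 − 1.732| = 0.129
4: 63.1/42.4 ≈ 1.488 → |1.488 − 1.732| = 0.244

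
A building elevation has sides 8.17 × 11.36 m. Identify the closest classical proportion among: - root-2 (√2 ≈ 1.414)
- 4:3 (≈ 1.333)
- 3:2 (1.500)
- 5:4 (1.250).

root-2

11.36/8.17 ≈ 1.390. Nearest candidates are root-2 (1.414, off by 0.024) and 4:3 (1.333, off by 0.057).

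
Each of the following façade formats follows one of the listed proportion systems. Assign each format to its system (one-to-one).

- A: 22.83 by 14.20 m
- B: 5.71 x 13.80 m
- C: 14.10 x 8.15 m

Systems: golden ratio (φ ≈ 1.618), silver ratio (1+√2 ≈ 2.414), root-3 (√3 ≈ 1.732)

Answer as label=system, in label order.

A = 22.83/14.20 ≈ 1.608 → golden ratio (1.618)
B = 13.80/5.71 ≈ 2.417 → silver ratio (2.414)
C = 14.10/8.15 ≈ 1.730 → root-3 (1.732)

A=golden ratio, B=silver ratio, C=root-3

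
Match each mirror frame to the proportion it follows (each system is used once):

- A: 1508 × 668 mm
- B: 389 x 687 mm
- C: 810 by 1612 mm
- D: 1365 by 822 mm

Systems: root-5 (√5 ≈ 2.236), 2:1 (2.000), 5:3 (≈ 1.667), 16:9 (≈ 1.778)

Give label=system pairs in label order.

Ratios: A ≈ 2.257; B ≈ 1.766; C ≈ 1.990; D ≈ 1.661.
Targets: root-5 ≈ 2.236; 2:1 ≈ 2.000; 5:3 ≈ 1.667; 16:9 ≈ 1.778.

A=root-5, B=16:9, C=2:1, D=5:3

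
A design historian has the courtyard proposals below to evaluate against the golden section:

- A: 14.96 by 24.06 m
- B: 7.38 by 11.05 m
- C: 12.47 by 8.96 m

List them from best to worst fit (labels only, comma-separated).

A, B, C

A: 24.06/14.96 ≈ 1.608 → |1.608 − 1.618| = 0.010
B: 11.05/7.38 ≈ 1.497 → |1.497 − 1.618| = 0.121
C: 12.47/8.96 ≈ 1.392 → |1.392 − 1.618| = 0.226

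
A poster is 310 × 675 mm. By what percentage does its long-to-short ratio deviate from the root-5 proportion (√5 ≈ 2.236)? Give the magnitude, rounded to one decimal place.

Ratio = 675 / 310 ≈ 2.1774.
Ideal root-5 ≈ 2.2361. |2.1774 − 2.2361| / 2.2361 ≈ 2.63% → 2.6%.

2.6%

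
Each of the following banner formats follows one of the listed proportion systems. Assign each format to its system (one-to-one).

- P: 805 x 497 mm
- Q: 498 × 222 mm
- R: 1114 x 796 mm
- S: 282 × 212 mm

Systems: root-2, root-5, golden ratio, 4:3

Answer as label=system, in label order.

P = 805/497 ≈ 1.620 → golden ratio (1.618)
Q = 498/222 ≈ 2.243 → root-5 (2.236)
R = 1114/796 ≈ 1.399 → root-2 (1.414)
S = 282/212 ≈ 1.330 → 4:3 (1.333)

P=golden ratio, Q=root-5, R=root-2, S=4:3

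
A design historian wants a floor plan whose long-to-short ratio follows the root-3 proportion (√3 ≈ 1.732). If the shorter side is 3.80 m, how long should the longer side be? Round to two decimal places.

6.58 m

root-3 ≈ 1.73205.
Longer side = 3.80 × 1.73205 ≈ 6.5818 → 6.58 m.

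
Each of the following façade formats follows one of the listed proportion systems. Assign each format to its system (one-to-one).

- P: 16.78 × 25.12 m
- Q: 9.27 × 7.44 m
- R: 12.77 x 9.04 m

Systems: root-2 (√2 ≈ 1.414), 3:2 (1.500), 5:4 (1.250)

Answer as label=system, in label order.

P = 25.12/16.78 ≈ 1.497 → 3:2 (1.500)
Q = 9.27/7.44 ≈ 1.246 → 5:4 (1.250)
R = 12.77/9.04 ≈ 1.413 → root-2 (1.414)

P=3:2, Q=5:4, R=root-2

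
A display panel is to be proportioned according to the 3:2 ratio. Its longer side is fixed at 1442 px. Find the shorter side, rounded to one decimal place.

3:2 = 1.50000.
Shorter side = 1442 ÷ 1.50000 ≈ 961.333 → 961.3 px.

961.3 px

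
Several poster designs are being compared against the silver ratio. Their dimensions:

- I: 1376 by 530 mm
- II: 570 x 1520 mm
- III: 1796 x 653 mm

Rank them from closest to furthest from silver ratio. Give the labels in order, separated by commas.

Ratios: I = 1376 / 530 ≈ 2.596; II = 1520 / 570 ≈ 2.667; III = 1796 / 653 ≈ 2.750.
|Δ from 2.414|: I 0.182; II 0.253; III 0.336.

I, II, III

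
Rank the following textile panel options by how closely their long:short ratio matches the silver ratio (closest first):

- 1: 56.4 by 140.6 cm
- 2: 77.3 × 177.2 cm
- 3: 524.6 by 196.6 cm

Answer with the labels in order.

1, 2, 3

1: 140.6/56.4 ≈ 2.493 → |2.493 − 2.414| = 0.079
2: 177.2/77.3 ≈ 2.292 → |2.292 − 2.414| = 0.122
3: 524.6/196.6 ≈ 2.668 → |2.668 − 2.414| = 0.254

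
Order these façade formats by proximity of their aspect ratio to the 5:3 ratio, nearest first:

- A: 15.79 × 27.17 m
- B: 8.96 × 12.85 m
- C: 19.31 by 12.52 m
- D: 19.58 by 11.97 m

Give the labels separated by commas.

D, A, C, B

Ratios: A = 27.17 / 15.79 ≈ 1.721; B = 12.85 / 8.96 ≈ 1.434; C = 19.31 / 12.52 ≈ 1.542; D = 19.58 / 11.97 ≈ 1.636.
|Δ from 1.667|: A 0.054; B 0.233; C 0.125; D 0.031.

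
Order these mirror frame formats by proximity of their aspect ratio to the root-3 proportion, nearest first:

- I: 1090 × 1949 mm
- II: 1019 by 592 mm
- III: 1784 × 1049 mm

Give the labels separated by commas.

I: 1949/1090 ≈ 1.788 → |1.788 − 1.732| = 0.056
II: 1019/592 ≈ 1.721 → |1.721 − 1.732| = 0.011
III: 1784/1049 ≈ 1.701 → |1.701 − 1.732| = 0.031

II, III, I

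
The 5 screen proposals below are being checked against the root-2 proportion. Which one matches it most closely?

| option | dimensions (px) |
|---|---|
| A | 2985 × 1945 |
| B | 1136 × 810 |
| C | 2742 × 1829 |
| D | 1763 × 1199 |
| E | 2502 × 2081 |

B

Target root-2 ≈ 1.414.
A: 1.535 (Δ0.121)  B: 1.402 (Δ0.012)  C: 1.499 (Δ0.085)  D: 1.470 (Δ0.056)  E: 1.202 (Δ0.212)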